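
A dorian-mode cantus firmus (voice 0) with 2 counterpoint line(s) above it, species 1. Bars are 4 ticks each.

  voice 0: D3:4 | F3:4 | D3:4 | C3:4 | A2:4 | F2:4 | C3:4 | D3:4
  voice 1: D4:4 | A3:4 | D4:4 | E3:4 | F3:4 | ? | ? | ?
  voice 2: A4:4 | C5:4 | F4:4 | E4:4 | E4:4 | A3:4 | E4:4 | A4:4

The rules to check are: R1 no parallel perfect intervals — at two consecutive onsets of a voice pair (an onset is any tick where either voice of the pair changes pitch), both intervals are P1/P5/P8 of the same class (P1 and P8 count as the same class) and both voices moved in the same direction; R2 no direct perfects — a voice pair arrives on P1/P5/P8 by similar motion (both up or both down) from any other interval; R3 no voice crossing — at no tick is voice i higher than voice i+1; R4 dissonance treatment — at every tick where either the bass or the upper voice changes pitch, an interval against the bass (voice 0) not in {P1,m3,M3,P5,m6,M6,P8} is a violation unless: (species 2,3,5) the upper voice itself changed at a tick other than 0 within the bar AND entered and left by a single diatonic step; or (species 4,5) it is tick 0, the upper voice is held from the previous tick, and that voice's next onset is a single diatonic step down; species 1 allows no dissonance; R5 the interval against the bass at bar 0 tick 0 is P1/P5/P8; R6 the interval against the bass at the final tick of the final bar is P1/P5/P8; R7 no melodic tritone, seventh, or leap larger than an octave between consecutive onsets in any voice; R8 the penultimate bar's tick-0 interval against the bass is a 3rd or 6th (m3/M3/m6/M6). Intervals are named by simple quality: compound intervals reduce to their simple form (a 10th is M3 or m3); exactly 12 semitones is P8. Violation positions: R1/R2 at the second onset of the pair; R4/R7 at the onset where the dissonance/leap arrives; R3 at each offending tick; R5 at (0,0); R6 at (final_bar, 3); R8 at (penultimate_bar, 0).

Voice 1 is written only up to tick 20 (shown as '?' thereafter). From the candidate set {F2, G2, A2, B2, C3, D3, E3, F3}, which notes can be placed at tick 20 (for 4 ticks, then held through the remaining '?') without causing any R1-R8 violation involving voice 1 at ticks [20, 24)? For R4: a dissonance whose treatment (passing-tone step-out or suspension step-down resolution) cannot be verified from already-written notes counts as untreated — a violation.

{F3}

F2: violates R2
G2: violates R4,R7
A2: violates R2
B2: violates R4,R7
C3: violates R2
D3: violates R2
E3: violates R4
F3: legal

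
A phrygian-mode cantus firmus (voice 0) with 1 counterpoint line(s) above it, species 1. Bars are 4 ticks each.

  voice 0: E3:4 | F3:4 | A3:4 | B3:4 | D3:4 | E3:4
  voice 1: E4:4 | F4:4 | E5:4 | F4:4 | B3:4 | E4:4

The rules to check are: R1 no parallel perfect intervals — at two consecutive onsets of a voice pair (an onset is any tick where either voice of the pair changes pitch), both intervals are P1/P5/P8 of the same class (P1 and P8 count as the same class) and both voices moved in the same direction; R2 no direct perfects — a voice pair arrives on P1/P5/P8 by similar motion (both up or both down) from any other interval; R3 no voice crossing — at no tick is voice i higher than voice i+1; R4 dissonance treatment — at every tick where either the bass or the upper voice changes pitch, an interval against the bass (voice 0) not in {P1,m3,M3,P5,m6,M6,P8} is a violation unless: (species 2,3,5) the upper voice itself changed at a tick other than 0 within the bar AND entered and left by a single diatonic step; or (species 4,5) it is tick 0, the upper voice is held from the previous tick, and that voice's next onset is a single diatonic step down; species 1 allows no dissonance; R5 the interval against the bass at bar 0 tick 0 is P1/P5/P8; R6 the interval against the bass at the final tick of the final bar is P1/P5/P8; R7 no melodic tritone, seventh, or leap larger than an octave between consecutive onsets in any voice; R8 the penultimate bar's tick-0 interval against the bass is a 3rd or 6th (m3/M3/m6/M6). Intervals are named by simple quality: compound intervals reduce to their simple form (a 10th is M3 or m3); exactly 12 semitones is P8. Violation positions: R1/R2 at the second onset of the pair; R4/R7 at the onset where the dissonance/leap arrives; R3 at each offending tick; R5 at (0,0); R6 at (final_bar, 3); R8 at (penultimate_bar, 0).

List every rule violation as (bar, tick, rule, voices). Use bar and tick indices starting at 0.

bar 0: v0=E3 v1=E4 downbeat P8
bar 1: v0=F3 v1=F4 downbeat P8
bar 2: v0=A3 v1=E5 downbeat P5
bar 3: v0=B3 v1=F4 downbeat TT
bar 4: v0=D3 v1=B3 downbeat M6
bar 5: v0=E3 v1=E4 downbeat P8
  -> R1 @ bar 1 tick 0 v(0, 1): E3/E4 P8 -> F3/F4 P8 similar
  -> R2 @ bar 2 tick 0 v(0, 1): F3/F4 P8 -> A3/E5 P5 similar
  -> R7 @ bar 2 tick 0 v(1,): F4->E5 leap 11st
  -> R4 @ bar 3 tick 0 v(0, 1): B3/F4 TT untreated
  -> R7 @ bar 3 tick 0 v(1,): E5->F4 leap 11st
  -> R7 @ bar 4 tick 0 v(1,): F4->B3 leap 6st
  -> R2 @ bar 5 tick 0 v(0, 1): D3/B3 M6 -> E3/E4 P8 similar

(1, 0, R1, (0, 1))
(2, 0, R2, (0, 1))
(2, 0, R7, (1,))
(3, 0, R4, (0, 1))
(3, 0, R7, (1,))
(4, 0, R7, (1,))
(5, 0, R2, (0, 1))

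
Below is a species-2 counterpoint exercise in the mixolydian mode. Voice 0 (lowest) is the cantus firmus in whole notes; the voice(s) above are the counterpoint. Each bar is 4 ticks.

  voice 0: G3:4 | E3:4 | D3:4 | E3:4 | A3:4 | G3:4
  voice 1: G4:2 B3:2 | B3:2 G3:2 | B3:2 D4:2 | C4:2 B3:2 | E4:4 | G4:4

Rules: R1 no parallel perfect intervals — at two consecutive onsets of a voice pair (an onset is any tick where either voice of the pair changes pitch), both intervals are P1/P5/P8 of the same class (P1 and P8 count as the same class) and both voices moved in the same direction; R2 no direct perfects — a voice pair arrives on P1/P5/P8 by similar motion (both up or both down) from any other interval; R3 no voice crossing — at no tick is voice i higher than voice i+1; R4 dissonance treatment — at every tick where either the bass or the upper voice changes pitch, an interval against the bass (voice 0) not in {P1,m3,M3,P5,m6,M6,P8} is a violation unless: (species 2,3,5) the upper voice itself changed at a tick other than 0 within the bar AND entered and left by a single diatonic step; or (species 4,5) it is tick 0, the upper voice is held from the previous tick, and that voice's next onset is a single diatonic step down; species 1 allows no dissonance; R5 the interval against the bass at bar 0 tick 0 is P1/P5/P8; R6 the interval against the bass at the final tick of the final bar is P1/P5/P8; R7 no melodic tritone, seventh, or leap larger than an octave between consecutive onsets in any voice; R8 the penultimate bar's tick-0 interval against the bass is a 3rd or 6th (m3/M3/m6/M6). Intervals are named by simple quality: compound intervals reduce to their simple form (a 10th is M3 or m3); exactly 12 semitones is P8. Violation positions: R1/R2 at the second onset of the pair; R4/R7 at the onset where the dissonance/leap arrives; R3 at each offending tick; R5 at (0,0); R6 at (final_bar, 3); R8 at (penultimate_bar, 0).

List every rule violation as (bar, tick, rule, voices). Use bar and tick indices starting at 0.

bar 0: v0=G3 v1=G4 downbeat P8
bar 1: v0=E3 v1=B3 downbeat P5
bar 2: v0=D3 v1=B3 downbeat M6
bar 3: v0=E3 v1=C4 downbeat m6
bar 4: v0=A3 v1=E4 downbeat P5
bar 5: v0=G3 v1=G4 downbeat P8
  -> R1 @ bar 4 tick 0 v(0, 1): E3/B3 P5 -> A3/E4 P5 similar
  -> R8 @ bar 4 tick 0 v(0, 1): penult P5 not 3rd/6th

(4, 0, R1, (0, 1))
(4, 0, R8, (0, 1))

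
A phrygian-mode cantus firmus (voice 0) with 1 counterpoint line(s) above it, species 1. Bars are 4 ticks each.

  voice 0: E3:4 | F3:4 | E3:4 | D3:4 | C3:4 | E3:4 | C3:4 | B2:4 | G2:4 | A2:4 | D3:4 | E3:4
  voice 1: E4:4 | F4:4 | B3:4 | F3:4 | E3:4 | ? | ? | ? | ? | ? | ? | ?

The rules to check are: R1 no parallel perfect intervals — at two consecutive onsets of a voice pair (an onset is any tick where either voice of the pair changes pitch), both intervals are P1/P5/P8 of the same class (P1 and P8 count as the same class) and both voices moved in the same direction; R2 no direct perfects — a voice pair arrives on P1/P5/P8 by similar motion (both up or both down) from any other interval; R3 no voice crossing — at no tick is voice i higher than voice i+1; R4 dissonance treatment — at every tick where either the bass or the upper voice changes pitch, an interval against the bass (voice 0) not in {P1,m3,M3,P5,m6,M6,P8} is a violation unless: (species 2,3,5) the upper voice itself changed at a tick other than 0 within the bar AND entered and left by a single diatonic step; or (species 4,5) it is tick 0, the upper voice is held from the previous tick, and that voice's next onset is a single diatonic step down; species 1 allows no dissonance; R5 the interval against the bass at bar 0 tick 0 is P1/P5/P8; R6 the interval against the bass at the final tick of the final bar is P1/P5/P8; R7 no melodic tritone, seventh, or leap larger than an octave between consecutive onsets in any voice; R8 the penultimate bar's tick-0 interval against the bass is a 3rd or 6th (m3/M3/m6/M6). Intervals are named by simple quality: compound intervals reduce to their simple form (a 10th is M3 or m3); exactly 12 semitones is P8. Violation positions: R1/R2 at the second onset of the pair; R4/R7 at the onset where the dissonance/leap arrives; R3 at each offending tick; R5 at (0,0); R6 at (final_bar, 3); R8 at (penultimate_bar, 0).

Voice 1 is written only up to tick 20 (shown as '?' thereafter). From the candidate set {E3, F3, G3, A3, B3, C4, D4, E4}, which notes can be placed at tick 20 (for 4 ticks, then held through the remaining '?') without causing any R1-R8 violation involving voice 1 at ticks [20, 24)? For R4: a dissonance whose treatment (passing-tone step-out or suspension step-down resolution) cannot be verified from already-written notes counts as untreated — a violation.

E3: legal
F3: violates R4
G3: legal
A3: violates R4
B3: violates R2
C4: legal
D4: violates R4,R7
E4: violates R2

{C4, E3, G3}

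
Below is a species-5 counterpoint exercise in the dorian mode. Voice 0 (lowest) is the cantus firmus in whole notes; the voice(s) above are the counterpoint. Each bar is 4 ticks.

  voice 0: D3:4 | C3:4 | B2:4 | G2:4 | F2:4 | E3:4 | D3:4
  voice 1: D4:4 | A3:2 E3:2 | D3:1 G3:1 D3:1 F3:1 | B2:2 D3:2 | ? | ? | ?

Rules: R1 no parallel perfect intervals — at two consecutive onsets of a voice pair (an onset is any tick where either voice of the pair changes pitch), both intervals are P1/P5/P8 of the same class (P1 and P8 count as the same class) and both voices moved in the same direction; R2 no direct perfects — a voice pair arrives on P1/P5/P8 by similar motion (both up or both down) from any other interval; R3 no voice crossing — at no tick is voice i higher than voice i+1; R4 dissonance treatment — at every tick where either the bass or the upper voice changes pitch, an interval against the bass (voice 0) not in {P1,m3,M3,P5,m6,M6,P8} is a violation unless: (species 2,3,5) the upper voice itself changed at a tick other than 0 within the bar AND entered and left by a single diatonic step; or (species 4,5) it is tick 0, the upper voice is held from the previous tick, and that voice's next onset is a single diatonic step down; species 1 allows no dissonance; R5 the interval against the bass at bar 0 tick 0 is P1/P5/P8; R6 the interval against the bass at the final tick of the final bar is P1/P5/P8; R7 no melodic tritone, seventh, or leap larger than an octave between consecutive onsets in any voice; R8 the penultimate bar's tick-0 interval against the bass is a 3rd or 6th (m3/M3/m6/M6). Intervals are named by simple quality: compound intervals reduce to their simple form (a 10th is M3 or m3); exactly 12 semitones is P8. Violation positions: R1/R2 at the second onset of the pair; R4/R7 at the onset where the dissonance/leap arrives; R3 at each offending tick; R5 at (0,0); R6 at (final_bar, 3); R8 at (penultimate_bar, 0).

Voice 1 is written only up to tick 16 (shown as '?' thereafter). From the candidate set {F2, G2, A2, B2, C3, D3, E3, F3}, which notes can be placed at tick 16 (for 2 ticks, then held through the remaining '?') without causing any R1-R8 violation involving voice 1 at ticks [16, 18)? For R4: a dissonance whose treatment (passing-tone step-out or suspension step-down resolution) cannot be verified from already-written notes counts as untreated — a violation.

F2: violates R2
G2: violates R4
A2: legal
B2: violates R4
C3: violates R1
D3: legal
E3: violates R4
F3: legal

{A2, D3, F3}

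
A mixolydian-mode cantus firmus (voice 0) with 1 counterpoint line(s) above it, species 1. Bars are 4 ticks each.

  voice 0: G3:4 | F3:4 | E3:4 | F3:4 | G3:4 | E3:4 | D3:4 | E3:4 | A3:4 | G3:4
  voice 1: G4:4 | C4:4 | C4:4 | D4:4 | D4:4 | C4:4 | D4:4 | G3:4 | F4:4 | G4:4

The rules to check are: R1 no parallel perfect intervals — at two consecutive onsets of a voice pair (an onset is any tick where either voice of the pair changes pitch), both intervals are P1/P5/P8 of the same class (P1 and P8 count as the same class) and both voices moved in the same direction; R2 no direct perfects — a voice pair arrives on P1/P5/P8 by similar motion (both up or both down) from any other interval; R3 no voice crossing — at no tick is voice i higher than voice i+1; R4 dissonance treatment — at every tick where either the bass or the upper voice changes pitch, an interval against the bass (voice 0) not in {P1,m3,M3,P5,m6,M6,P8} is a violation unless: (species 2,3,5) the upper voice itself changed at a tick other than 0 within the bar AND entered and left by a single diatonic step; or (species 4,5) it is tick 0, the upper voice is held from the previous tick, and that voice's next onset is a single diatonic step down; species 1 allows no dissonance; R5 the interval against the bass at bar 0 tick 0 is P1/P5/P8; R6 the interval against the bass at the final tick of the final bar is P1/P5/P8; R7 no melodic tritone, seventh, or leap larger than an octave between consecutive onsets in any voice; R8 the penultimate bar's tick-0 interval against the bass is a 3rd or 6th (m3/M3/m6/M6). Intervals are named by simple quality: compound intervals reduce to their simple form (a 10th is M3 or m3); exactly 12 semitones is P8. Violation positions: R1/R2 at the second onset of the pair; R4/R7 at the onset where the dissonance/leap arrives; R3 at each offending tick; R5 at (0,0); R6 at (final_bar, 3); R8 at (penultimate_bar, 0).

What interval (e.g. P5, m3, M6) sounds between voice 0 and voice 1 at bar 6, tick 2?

P8

voice 0=D3 voice 1=D4 -> P8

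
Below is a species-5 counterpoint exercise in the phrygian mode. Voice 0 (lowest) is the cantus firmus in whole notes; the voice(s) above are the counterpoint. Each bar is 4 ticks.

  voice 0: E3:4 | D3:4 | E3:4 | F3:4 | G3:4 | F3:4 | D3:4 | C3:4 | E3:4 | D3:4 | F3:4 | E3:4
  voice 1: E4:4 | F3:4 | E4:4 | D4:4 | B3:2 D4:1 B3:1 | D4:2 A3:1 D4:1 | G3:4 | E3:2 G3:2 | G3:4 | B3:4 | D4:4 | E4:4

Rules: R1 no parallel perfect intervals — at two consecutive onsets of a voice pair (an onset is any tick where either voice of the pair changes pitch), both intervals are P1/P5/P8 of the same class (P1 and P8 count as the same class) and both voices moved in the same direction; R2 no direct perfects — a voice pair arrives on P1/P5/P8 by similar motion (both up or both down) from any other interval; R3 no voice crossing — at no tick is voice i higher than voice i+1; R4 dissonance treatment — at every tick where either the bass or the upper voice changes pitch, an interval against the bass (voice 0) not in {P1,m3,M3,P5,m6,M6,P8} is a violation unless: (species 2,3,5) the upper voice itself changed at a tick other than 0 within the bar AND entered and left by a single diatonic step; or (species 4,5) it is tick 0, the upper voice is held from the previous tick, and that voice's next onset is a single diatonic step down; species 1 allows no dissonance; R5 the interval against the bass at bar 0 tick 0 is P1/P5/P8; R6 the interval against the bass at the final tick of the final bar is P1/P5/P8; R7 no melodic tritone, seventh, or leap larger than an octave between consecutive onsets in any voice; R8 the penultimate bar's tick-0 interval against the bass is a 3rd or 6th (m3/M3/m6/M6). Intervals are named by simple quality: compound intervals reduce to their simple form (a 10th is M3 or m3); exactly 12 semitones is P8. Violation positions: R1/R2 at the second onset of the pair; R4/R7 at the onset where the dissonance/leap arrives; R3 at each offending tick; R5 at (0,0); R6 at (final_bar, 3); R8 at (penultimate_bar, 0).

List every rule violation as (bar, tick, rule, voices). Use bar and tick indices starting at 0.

(1, 0, R7, (1,))
(2, 0, R2, (0, 1))
(2, 0, R7, (1,))
(6, 0, R4, (0, 1))

bar 0: v0=E3 v1=E4 downbeat P8
bar 1: v0=D3 v1=F3 downbeat m3
bar 2: v0=E3 v1=E4 downbeat P8
bar 3: v0=F3 v1=D4 downbeat M6
bar 4: v0=G3 v1=B3 downbeat M3
bar 5: v0=F3 v1=D4 downbeat M6
bar 6: v0=D3 v1=G3 downbeat P4
bar 7: v0=C3 v1=E3 downbeat M3
bar 8: v0=E3 v1=G3 downbeat m3
bar 9: v0=D3 v1=B3 downbeat M6
bar 10: v0=F3 v1=D4 downbeat M6
bar 11: v0=E3 v1=E4 downbeat P8
  -> R7 @ bar 1 tick 0 v(1,): E4->F3 leap 11st
  -> R2 @ bar 2 tick 0 v(0, 1): D3/F3 m3 -> E3/E4 P8 similar
  -> R7 @ bar 2 tick 0 v(1,): F3->E4 leap 11st
  -> R4 @ bar 6 tick 0 v(0, 1): D3/G3 P4 untreated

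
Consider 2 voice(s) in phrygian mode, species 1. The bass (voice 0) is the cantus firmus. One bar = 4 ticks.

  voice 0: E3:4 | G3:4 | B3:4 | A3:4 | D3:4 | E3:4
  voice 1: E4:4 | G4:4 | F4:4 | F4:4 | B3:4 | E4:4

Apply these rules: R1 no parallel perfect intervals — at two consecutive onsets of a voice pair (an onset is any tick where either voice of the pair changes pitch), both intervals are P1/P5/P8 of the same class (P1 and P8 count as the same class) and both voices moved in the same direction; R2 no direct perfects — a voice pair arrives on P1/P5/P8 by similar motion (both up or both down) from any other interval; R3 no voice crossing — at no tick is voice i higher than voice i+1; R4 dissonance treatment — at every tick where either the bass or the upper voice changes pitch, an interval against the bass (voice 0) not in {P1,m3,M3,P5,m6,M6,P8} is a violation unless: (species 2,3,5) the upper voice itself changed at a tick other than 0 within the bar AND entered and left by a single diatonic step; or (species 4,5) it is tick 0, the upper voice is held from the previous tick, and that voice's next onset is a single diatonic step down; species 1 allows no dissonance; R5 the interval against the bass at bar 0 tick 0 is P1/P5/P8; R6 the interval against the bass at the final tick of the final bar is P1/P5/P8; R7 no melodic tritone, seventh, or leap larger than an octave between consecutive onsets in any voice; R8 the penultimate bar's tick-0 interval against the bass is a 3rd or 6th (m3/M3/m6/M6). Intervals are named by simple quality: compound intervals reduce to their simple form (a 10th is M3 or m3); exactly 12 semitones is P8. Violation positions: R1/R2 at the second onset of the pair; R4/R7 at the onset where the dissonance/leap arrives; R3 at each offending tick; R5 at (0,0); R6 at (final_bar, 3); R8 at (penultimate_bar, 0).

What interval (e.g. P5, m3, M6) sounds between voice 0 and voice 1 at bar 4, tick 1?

M6

voice 0=D3 voice 1=B3 -> M6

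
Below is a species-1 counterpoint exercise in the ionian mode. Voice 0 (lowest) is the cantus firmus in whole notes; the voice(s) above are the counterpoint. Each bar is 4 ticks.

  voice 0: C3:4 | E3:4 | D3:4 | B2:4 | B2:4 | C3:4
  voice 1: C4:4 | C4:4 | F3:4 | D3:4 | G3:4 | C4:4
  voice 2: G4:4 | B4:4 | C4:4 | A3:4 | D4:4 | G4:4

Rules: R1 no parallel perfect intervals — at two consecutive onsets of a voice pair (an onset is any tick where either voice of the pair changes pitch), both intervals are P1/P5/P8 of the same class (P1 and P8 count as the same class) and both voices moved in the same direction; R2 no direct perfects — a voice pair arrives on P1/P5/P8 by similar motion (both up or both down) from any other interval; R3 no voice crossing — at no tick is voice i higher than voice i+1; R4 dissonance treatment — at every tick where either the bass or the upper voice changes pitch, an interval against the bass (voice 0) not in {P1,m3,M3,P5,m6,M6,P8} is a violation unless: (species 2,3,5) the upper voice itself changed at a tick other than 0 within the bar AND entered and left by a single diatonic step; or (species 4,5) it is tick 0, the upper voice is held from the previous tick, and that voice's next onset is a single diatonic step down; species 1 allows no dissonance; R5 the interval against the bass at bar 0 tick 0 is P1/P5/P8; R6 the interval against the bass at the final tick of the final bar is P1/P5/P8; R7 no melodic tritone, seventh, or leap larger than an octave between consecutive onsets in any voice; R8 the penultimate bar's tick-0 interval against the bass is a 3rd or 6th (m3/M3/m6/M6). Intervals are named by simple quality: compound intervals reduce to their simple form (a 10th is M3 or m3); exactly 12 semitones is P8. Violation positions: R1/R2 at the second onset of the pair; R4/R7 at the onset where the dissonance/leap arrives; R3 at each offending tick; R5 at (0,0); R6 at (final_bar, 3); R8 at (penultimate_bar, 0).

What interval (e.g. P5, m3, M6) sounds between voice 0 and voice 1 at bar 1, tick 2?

voice 0=E3 voice 1=C4 -> m6

m6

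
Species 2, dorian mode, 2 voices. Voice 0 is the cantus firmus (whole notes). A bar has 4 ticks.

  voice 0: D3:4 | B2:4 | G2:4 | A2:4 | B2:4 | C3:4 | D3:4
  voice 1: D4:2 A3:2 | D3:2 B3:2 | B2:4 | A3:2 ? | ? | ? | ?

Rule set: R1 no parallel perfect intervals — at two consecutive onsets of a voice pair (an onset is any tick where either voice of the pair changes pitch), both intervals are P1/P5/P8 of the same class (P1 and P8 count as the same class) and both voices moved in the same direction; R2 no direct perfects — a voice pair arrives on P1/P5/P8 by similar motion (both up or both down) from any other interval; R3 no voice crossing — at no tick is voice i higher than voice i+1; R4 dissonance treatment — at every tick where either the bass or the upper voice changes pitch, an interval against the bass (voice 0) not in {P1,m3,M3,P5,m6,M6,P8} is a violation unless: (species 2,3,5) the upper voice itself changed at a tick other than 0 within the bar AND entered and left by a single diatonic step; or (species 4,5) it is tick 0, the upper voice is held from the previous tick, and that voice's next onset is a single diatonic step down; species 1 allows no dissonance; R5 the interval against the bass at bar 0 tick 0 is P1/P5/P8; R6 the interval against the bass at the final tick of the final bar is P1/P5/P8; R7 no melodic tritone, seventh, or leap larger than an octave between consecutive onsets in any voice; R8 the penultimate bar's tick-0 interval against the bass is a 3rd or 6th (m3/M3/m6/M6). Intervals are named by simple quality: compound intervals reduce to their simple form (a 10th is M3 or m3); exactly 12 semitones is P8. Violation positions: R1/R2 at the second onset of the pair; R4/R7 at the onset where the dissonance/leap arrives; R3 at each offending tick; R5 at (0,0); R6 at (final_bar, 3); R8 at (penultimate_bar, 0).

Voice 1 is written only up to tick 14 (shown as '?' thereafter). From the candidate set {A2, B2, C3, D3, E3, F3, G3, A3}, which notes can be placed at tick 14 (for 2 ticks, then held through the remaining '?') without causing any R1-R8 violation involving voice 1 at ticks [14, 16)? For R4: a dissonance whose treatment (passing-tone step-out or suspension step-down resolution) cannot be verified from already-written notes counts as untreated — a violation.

{A2, A3, C3, E3, F3}

A2: legal
B2: violates R4,R7
C3: legal
D3: violates R4
E3: legal
F3: legal
G3: violates R4
A3: legal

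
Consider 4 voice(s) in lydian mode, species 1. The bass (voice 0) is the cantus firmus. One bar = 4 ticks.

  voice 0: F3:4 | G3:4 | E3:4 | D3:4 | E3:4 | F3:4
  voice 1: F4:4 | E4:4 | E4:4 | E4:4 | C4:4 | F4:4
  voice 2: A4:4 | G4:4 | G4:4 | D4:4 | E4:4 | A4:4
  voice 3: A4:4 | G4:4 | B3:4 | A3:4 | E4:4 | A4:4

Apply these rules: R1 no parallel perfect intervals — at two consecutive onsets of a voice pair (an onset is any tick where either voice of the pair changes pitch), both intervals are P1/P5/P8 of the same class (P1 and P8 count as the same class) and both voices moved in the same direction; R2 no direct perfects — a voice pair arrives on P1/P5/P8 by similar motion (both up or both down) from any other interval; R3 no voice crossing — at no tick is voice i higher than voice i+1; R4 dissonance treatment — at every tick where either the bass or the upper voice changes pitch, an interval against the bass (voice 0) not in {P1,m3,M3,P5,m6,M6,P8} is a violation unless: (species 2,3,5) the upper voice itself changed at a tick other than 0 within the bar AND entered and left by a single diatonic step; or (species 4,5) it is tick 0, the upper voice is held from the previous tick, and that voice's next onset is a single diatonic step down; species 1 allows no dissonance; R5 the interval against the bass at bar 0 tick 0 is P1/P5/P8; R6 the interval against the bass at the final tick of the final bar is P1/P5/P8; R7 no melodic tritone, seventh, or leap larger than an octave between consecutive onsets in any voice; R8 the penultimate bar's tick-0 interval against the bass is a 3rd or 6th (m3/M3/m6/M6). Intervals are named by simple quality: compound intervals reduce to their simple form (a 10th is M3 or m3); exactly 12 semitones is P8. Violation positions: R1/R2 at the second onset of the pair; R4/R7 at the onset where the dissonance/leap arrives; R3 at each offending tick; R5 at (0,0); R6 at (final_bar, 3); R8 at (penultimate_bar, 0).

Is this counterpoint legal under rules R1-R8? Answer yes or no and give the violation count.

bar 0: v0=F3 v1=F4 v2=A4 v3=A4 (M3)
bar 1: v0=G3 v1=E4 v2=G4 v3=G4 (P8)
bar 2: v0=E3 v1=E4 v2=G4 v3=B3 (P5)
bar 3: v0=D3 v1=E4 v2=D4 v3=A3 (P5)
bar 4: v0=E3 v1=C4 v2=E4 v3=E4 (P8)
bar 5: v0=F3 v1=F4 v2=A4 v3=A4 (M3)
  R5 @ bar0.0: opens on M3
  R5 @ bar0.0: opens on M3
  R1 @ bar1.0: A4/A4 P1 -> G4/G4 P1 similar
  R2 @ bar2.0: G3/G4 P8 -> E3/B3 P5 similar
  R3 @ bar2.0: G4 above B3
  R3 @ bar2.1: G4 above B3
  R3 @ bar2.2: G4 above B3
  R3 @ bar2.3: G4 above B3
  R1 @ bar3.0: E3/B3 P5 -> D3/A3 P5 similar
  R2 @ bar3.0: E3/G4 m3 -> D3/D4 P8 similar
  R3 @ bar3.0: E4 above D4
  R3 @ bar3.0: D4 above A3
  R4 @ bar3.0: D3/E4 M2 untreated
  R3 @ bar3.1: E4 above D4
  R3 @ bar3.1: D4 above A3
  R3 @ bar3.2: E4 above D4
  R3 @ bar3.2: D4 above A3
  R3 @ bar3.3: E4 above D4
  R3 @ bar3.3: D4 above A3
  R1 @ bar4.0: D3/D4 P8 -> E3/E4 P8 similar
  R2 @ bar4.0: D3/A3 P5 -> E3/E4 P8 similar
  R2 @ bar4.0: D4/A3 P4 -> E4/E4 P1 similar
  R8 @ bar4.0: penult P8 not 3rd/6th
  R8 @ bar4.0: penult P8 not 3rd/6th
  R1 @ bar5.0: E4/E4 P1 -> A4/A4 P1 similar
  R2 @ bar5.0: E3/C4 m6 -> F3/F4 P8 similar
  R6 @ bar5.3: closes on M3
  R6 @ bar5.3: closes on M3

No (28 violations)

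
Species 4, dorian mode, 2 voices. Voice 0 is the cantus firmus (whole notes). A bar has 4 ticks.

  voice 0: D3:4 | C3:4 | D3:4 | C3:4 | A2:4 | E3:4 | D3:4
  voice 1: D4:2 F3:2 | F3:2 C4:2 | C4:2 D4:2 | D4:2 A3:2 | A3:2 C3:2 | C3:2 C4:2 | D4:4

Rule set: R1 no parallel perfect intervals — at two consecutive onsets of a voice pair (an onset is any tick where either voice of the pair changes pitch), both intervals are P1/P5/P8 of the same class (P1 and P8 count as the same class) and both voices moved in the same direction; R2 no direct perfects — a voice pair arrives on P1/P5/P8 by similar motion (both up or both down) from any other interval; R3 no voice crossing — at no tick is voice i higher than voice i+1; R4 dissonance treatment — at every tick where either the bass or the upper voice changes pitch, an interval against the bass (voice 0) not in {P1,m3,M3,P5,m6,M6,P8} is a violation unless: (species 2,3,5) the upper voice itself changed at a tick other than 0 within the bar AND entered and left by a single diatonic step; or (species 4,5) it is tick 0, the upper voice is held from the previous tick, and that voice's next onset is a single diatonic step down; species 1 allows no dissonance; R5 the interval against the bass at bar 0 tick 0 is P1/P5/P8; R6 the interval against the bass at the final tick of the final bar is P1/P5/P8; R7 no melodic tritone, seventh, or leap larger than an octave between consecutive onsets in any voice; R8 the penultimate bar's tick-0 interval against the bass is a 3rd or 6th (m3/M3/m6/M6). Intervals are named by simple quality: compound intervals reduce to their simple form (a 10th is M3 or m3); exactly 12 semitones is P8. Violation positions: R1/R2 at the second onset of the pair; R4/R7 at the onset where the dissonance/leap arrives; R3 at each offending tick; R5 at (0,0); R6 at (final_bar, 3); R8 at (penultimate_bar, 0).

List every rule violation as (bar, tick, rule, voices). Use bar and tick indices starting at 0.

(1, 0, R4, (0, 1))
(2, 0, R4, (0, 1))
(3, 0, R4, (0, 1))
(5, 0, R3, (0, 1))
(5, 1, R3, (0, 1))

bar 0: v0=D3 v1=D4 downbeat P8
bar 1: v0=C3 v1=F3 downbeat P4
bar 2: v0=D3 v1=C4 downbeat m7
bar 3: v0=C3 v1=D4 downbeat M2
bar 4: v0=A2 v1=A3 downbeat P8
bar 5: v0=E3 v1=C3 downbeat M3
bar 6: v0=D3 v1=D4 downbeat P8
  -> R4 @ bar 1 tick 0 v(0, 1): C3/F3 P4 untreated
  -> R4 @ bar 2 tick 0 v(0, 1): D3/C4 m7 untreated
  -> R4 @ bar 3 tick 0 v(0, 1): C3/D4 M2 untreated
  -> R3 @ bar 5 tick 0 v(0, 1): E3 above C3
  -> R3 @ bar 5 tick 1 v(0, 1): E3 above C3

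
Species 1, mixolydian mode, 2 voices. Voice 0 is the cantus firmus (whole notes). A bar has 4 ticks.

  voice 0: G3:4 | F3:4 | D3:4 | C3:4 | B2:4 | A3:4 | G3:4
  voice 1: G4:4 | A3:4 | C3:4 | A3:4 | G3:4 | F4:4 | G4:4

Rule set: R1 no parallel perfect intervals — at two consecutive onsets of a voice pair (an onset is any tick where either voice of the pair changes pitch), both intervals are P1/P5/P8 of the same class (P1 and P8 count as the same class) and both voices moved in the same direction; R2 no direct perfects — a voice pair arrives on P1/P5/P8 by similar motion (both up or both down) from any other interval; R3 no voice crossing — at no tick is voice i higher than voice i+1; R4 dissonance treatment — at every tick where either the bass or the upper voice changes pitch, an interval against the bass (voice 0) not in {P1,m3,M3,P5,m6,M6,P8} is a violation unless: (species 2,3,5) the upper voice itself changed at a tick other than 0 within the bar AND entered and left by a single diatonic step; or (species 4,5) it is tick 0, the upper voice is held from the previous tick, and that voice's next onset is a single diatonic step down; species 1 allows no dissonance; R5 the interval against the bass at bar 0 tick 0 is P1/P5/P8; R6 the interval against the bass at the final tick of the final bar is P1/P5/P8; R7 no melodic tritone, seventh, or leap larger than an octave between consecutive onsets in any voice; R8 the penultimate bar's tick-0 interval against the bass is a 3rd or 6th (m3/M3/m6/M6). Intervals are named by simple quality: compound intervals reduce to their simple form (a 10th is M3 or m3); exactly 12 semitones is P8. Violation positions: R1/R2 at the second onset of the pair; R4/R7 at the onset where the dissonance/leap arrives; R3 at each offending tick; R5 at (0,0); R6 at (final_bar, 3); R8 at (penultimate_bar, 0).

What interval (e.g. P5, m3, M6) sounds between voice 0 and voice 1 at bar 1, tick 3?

voice 0=F3 voice 1=A3 -> M3

M3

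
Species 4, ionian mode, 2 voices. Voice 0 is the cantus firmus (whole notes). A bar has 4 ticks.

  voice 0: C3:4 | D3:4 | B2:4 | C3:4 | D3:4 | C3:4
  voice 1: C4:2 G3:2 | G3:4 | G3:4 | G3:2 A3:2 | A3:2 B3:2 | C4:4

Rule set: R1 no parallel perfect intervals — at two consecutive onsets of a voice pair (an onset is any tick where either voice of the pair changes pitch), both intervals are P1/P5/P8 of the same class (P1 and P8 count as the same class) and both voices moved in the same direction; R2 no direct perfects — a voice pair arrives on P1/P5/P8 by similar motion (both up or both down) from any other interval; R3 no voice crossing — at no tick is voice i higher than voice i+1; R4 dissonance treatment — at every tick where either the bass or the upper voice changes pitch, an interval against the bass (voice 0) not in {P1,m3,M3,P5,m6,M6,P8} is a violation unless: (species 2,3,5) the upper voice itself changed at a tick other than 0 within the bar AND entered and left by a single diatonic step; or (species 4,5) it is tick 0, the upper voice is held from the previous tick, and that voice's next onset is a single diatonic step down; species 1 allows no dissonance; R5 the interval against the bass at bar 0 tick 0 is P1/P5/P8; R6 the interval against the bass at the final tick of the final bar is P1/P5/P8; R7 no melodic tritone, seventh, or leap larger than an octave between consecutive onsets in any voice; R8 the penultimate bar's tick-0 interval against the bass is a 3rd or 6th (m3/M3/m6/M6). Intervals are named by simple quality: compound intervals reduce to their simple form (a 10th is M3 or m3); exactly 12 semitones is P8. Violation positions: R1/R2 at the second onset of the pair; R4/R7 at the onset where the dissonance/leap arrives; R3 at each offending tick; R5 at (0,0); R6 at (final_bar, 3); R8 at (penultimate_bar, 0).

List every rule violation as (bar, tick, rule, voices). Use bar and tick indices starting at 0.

(1, 0, R4, (0, 1))
(4, 0, R8, (0, 1))

bar 0: v0=C3 v1=C4 downbeat P8
bar 1: v0=D3 v1=G3 downbeat P4
bar 2: v0=B2 v1=G3 downbeat m6
bar 3: v0=C3 v1=G3 downbeat P5
bar 4: v0=D3 v1=A3 downbeat P5
bar 5: v0=C3 v1=C4 downbeat P8
  -> R4 @ bar 1 tick 0 v(0, 1): D3/G3 P4 untreated
  -> R8 @ bar 4 tick 0 v(0, 1): penult P5 not 3rd/6th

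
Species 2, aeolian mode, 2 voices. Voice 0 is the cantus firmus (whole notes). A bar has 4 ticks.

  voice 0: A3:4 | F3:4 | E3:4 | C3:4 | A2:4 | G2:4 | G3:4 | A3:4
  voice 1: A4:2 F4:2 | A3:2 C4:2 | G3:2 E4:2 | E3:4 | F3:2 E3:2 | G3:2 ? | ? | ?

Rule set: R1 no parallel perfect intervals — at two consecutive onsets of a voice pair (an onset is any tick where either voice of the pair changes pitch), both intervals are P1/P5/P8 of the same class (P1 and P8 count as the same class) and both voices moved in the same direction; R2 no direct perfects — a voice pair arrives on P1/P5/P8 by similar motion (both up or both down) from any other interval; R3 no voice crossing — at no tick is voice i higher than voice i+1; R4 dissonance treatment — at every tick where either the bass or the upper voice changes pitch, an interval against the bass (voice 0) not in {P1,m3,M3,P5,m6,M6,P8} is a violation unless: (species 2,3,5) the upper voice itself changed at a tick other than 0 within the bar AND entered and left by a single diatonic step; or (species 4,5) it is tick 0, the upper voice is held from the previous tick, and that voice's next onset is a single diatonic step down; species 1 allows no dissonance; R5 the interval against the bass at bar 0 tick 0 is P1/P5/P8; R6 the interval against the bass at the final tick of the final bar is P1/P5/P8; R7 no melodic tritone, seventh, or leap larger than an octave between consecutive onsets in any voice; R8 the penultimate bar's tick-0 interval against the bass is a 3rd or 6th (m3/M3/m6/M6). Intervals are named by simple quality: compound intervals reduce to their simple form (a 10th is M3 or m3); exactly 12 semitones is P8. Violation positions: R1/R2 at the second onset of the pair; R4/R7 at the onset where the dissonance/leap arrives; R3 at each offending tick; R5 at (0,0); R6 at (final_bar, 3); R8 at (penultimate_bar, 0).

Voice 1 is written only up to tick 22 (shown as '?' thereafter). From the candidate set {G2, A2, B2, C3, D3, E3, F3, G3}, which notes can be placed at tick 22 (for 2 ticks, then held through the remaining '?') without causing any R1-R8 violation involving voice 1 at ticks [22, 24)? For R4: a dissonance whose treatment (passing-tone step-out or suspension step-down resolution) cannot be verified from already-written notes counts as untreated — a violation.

G2: legal
A2: violates R4,R7
B2: legal
C3: violates R4
D3: legal
E3: legal
F3: violates R4
G3: legal

{B2, D3, E3, G2, G3}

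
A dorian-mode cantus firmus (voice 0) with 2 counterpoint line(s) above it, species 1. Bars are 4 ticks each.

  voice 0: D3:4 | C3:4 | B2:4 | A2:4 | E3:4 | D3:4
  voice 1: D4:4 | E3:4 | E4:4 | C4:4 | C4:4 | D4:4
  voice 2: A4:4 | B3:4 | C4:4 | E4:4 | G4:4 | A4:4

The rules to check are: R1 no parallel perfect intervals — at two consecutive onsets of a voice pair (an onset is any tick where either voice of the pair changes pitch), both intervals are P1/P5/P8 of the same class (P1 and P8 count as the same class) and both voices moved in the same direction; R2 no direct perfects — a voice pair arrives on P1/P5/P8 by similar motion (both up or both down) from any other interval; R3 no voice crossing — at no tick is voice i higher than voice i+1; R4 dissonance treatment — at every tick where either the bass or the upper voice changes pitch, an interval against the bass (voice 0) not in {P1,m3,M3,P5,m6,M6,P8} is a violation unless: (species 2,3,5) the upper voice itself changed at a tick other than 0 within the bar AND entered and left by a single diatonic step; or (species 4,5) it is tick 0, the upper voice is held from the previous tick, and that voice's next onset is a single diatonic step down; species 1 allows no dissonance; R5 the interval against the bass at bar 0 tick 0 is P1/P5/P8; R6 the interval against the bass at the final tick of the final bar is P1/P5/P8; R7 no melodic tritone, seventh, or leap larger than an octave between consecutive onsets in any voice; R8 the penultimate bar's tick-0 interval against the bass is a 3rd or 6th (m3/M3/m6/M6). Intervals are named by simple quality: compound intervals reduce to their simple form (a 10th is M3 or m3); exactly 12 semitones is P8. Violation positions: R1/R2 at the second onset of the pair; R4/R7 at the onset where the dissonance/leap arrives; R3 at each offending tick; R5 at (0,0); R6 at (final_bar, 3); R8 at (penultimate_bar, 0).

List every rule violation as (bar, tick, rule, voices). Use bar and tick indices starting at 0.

bar 0: v0=D3 v1=D4 v2=A4 downbeat P5
bar 1: v0=C3 v1=E3 v2=B3 downbeat M7
bar 2: v0=B2 v1=E4 v2=C4 downbeat m2
bar 3: v0=A2 v1=C4 v2=E4 downbeat P5
bar 4: v0=E3 v1=C4 v2=G4 downbeat m3
bar 5: v0=D3 v1=D4 v2=A4 downbeat P5
  -> R1 @ bar 1 tick 0 v(1, 2): D4/A4 P5 -> E3/B3 P5 similar
  -> R4 @ bar 1 tick 0 v(0, 2): C3/B3 M7 untreated
  -> R7 @ bar 1 tick 0 v(1,): D4->E3 leap 10st
  -> R7 @ bar 1 tick 0 v(2,): A4->B3 leap 10st
  -> R3 @ bar 2 tick 0 v(1, 2): E4 above C4
  -> R4 @ bar 2 tick 0 v(0, 1): B2/E4 P4 untreated
  -> R4 @ bar 2 tick 0 v(0, 2): B2/C4 m2 untreated
  -> R3 @ bar 2 tick 1 v(1, 2): E4 above C4
  -> R3 @ bar 2 tick 2 v(1, 2): E4 above C4
  -> R3 @ bar 2 tick 3 v(1, 2): E4 above C4
  -> R1 @ bar 5 tick 0 v(1, 2): C4/G4 P5 -> D4/A4 P5 similar

(1, 0, R1, (1, 2))
(1, 0, R4, (0, 2))
(1, 0, R7, (1,))
(1, 0, R7, (2,))
(2, 0, R3, (1, 2))
(2, 0, R4, (0, 1))
(2, 0, R4, (0, 2))
(2, 1, R3, (1, 2))
(2, 2, R3, (1, 2))
(2, 3, R3, (1, 2))
(5, 0, R1, (1, 2))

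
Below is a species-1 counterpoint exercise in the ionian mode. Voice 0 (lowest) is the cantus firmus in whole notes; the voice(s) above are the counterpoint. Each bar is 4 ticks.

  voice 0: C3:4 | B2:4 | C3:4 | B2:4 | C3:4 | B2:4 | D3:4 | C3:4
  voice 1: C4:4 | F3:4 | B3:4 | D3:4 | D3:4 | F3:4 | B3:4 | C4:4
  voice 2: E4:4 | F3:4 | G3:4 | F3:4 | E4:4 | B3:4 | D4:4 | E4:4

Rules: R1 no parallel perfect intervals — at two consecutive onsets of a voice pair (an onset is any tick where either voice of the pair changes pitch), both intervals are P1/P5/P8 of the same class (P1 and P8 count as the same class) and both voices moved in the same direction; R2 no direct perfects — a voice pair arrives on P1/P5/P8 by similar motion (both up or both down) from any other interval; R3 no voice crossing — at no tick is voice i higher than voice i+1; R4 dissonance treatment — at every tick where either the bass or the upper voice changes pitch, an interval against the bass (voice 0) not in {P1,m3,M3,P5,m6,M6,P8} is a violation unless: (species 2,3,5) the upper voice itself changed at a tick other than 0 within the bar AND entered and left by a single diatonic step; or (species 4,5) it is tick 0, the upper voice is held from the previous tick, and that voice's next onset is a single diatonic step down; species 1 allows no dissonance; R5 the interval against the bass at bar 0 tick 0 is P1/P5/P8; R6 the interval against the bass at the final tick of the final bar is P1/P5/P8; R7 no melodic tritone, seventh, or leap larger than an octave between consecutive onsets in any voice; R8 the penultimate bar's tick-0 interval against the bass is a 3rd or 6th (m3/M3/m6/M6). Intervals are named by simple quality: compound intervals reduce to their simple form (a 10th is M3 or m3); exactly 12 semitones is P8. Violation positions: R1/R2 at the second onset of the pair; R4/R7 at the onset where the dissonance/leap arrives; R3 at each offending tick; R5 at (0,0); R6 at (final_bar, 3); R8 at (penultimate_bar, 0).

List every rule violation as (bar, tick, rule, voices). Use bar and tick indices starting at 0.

(0, 0, R5, (0, 2))
(1, 0, R2, (1, 2))
(1, 0, R4, (0, 1))
(1, 0, R4, (0, 2))
(1, 0, R7, (2,))
(2, 0, R2, (0, 2))
(2, 0, R3, (1, 2))
(2, 0, R4, (0, 1))
(2, 0, R7, (1,))
(2, 1, R3, (1, 2))
(2, 2, R3, (1, 2))
(2, 3, R3, (1, 2))
(3, 0, R4, (0, 2))
(4, 0, R4, (0, 1))
(4, 0, R7, (2,))
(5, 0, R2, (0, 2))
(5, 0, R4, (0, 1))
(6, 0, R1, (0, 2))
(6, 0, R7, (1,))
(6, 0, R8, (0, 2))
(7, 3, R6, (0, 2))

bar 0: v0=C3 v1=C4 v2=E4 downbeat M3
bar 1: v0=B2 v1=F3 v2=F3 downbeat TT
bar 2: v0=C3 v1=B3 v2=G3 downbeat P5
bar 3: v0=B2 v1=D3 v2=F3 downbeat TT
bar 4: v0=C3 v1=D3 v2=E4 downbeat M3
bar 5: v0=B2 v1=F3 v2=B3 downbeat P8
bar 6: v0=D3 v1=B3 v2=D4 downbeat P8
bar 7: v0=C3 v1=C4 v2=E4 downbeat M3
  -> R5 @ bar 0 tick 0 v(0, 2): opens on M3
  -> R2 @ bar 1 tick 0 v(1, 2): C4/E4 M3 -> F3/F3 P1 similar
  -> R4 @ bar 1 tick 0 v(0, 1): B2/F3 TT untreated
  -> R4 @ bar 1 tick 0 v(0, 2): B2/F3 TT untreated
  -> R7 @ bar 1 tick 0 v(2,): E4->F3 leap 11st
  -> R2 @ bar 2 tick 0 v(0, 2): B2/F3 TT -> C3/G3 P5 similar
  -> R3 @ bar 2 tick 0 v(1, 2): B3 above G3
  -> R4 @ bar 2 tick 0 v(0, 1): C3/B3 M7 untreated
  -> R7 @ bar 2 tick 0 v(1,): F3->B3 leap 6st
  -> R3 @ bar 2 tick 1 v(1, 2): B3 above G3
  -> R3 @ bar 2 tick 2 v(1, 2): B3 above G3
  -> R3 @ bar 2 tick 3 v(1, 2): B3 above G3
  -> R4 @ bar 3 tick 0 v(0, 2): B2/F3 TT untreated
  -> R4 @ bar 4 tick 0 v(0, 1): C3/D3 M2 untreated
  -> R7 @ bar 4 tick 0 v(2,): F3->E4 leap 11st
  -> R2 @ bar 5 tick 0 v(0, 2): C3/E4 M3 -> B2/B3 P8 similar
  -> R4 @ bar 5 tick 0 v(0, 1): B2/F3 TT untreated
  -> R1 @ bar 6 tick 0 v(0, 2): B2/B3 P8 -> D3/D4 P8 similar
  -> R7 @ bar 6 tick 0 v(1,): F3->B3 leap 6st
  -> R8 @ bar 6 tick 0 v(0, 2): penult P8 not 3rd/6th
  -> R6 @ bar 7 tick 3 v(0, 2): closes on M3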